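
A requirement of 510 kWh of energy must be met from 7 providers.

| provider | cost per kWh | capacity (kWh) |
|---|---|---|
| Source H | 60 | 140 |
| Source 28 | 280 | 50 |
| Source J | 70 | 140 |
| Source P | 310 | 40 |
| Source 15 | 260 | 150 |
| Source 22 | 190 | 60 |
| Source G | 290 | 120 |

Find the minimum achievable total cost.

Cheapest first:
Source H (60): use full 140 ; 370 kWh to go.
Take 140 from Source J at 70 ; need 230 more.
Source 22 at 190: take all 60 kWh ; 170 still needed.
Source 15 at 260: take all 150 kWh ; 20 still needed.
Source 28 (280): take the remaining 20 ; done.
Source G, Source P: unused.
Cost = 140×60 + 140×70 + 60×190 + 150×260 + 20×280 = 74200.

74200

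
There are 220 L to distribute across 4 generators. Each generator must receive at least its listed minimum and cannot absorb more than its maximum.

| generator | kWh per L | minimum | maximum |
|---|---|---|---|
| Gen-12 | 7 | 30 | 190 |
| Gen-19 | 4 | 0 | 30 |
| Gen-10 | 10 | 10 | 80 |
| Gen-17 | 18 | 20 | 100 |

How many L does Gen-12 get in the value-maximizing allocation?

Meeting every minimum uses 30+0+10+20 = 60 L, leaving 160.
Order the generators by kWh per L: Gen-17 18 > Gen-10 10 > Gen-12 7 > Gen-19 4.
Give Gen-17 80 more to hit its cap of 100 — 80 left.
Give Gen-10 70 more to hit its cap of 80 — 10 left.
Gen-12: +10 (room for 160) → 40. Pool exhausted.

40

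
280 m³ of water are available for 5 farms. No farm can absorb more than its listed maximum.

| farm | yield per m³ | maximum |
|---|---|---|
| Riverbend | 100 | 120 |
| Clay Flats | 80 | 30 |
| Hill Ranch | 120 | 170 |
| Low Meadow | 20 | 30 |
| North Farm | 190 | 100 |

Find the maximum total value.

Order the farms by yield per m³: North Farm 190 > Hill Ranch 120 > Riverbend 100 > Clay Flats 80 > Low Meadow 20.
Give North Farm 100 to hit its cap of 100 ; 180 left.
Give Hill Ranch 170 to hit its cap of 170 ; 10 left.
Only 10 left; Riverbend takes them to reach 10.
Total = 100×10 + 120×170 + 190×100 = 40400.

40400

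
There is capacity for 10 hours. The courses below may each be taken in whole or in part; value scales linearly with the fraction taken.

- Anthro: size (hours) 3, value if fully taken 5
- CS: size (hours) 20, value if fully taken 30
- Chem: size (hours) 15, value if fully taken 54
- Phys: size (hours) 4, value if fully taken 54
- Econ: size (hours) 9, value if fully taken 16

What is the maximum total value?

Rank by value-to-size ratio: Phys 54/4≈13.5, Chem 54/15≈3.6, Econ 16/9≈1.78, Anthro 5/3≈1.67, CS 30/20≈1.5.
Take all of Phys (4 hours, value 54) ; 6 hours left.
6 hours left: a 6/15 share of Chem gives 54×6/15 = 21.6.
Total value = 75.6.

75.6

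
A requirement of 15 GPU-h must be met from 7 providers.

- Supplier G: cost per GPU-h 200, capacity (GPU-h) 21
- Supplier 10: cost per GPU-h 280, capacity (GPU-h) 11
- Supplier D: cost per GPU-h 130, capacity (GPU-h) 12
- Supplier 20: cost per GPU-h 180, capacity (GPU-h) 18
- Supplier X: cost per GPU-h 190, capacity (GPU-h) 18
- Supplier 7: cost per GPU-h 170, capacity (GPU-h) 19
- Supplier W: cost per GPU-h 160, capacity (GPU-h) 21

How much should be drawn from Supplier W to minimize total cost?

3

Cheapest first:
Supplier D at 130: take all 12 GPU-h ; 3 still needed.
Supplier W (160): take the remaining 3 ; done.
Supplier 7, Supplier 20, Supplier X, Supplier G, Supplier 10: unused.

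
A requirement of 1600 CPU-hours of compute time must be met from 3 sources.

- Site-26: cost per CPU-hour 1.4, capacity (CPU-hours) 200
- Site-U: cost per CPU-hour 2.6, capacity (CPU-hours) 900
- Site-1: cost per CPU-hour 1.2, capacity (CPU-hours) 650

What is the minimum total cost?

3010

Fill from the cheapest source first.
Site-1 at 1.2: take all 650 CPU-hours ; 950 still needed.
Site-26 at 1.4: take all 200 CPU-hours ; 750 still needed.
Site-U at 2.6: take 750 of its 900 ; requirement met.
Cost = 650×1.2 + 200×1.4 + 750×2.6 = 3010.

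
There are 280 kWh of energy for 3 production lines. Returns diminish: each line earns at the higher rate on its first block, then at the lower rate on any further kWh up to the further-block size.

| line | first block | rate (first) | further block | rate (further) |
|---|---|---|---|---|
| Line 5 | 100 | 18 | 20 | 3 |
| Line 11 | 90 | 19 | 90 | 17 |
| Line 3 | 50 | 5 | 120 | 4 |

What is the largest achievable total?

5040

Treat each block as its own option and order by rate: Line 11/T1 19 > Line 5/T1 18 > Line 11/T2 17 > Line 3/T1 5 > Line 3/T2 4 > Line 5/T2 3.
Fill Line 11 T1 block (90 at 19) ; 190 left.
Fill Line 5 T1 block (100 at 18) ; 90 left.
Fill Line 11 T2 block (90 at 17) ; 0 left.
Total = 19×90 + 18×100 + 17×90 = 5040.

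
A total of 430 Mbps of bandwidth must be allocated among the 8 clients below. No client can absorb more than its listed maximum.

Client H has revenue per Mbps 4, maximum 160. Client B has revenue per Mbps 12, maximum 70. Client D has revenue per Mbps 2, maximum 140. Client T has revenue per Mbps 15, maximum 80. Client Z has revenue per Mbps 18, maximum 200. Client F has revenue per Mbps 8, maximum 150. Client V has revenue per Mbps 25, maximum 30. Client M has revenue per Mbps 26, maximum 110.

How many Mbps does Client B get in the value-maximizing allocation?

Rank by revenue per Mbps: Client M 26 > Client V 25 > Client Z 18 > Client T 15 > Client B 12 > Client F 8 > Client H 4 > Client D 2.
Client M: +110 to 110 (cap) ; 320 left.
Client V takes 30 to reach its cap of 30 ; 290 left.
Client Z takes 200 to reach its cap of 200 ; 90 left.
Give Client T 80 to hit its cap of 80 ; 10 left.
Client B has room for 70 but only 10 remain, so it gets 10.

10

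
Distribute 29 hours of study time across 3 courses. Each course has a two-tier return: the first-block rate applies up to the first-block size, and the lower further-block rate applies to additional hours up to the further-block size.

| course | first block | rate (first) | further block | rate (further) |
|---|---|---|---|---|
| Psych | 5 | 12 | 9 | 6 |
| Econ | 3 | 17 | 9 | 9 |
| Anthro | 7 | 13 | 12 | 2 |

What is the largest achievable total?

Treat each block as its own option and order by rate: Econ/T1 17 > Anthro/T1 13 > Psych/T1 12 > Econ/T2 9 > Psych/T2 6 > Anthro/T2 2.
Econ T1 at 17: fill all 3 → 26 left.
Anthro/T1 (13): +7 → 19 left.
Fill Psych T1 block (5 at 12) → 14 left.
Econ T2 at 9: fill all 9 → 5 left.
Psych T2 at 6: only 5 left, fill 5.
Total = 17×3 + 13×7 + 12×5 + 9×9 + 6×5 = 313.

313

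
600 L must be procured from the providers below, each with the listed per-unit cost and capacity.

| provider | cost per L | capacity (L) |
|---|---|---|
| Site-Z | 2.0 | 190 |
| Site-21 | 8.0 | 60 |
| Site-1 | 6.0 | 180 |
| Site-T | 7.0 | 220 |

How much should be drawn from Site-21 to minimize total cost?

10

Use providers in increasing cost order.
Site-Z (2.0): use full 190 — 410 L to go.
Site-1 at 6.0: take all 180 L — 230 still needed.
Site-T (7.0): use full 220 — 10 L to go.
Take 10 from Site-21 at 8.0 to finish.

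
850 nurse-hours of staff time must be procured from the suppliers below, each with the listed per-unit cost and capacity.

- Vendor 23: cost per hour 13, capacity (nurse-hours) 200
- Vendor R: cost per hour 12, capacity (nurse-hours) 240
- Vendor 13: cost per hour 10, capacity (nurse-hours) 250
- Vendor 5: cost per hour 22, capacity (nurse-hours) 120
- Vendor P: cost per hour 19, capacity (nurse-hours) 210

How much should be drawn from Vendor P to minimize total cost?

160

Use suppliers in increasing cost order.
Take 250 from Vendor 13 at 10 → need 600 more.
Vendor R (12): use full 240 → 360 nurse-hours to go.
Vendor 23 at 13: take all 200 nurse-hours → 160 still needed.
Take 160 from Vendor P at 19 to finish.
Vendor 5: unused.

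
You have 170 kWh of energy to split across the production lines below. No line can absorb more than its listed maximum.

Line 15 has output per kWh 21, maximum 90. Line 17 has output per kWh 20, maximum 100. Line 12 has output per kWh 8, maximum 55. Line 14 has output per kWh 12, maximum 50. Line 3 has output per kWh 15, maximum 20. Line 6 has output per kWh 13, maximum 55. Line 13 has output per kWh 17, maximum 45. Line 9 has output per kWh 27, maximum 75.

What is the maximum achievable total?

4015

Order the production lines by output per kWh: Line 9 27 > Line 15 21 > Line 17 20 > Line 13 17 > Line 3 15 > Line 6 13 > Line 14 12 > Line 12 8.
Line 9: +75 to 75 (cap) ; 95 left.
Line 15 takes 90 to reach its cap of 90 ; 5 left.
Line 17 has room for 100 but only 5 remain, so it gets 5.
Total = 21×90 + 20×5 + 27×75 = 4015.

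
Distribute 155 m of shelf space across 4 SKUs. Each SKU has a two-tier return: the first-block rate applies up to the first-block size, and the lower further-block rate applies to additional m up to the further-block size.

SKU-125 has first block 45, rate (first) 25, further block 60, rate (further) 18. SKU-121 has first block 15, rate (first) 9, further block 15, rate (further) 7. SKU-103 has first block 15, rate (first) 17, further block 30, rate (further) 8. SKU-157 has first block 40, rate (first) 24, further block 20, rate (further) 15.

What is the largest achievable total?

3335

Treat each block as its own option and order by rate: SKU-125/first 25 > SKU-157/first 24 > SKU-125/second 18 > SKU-103/first 17 > SKU-157/second 15 > SKU-121/first 9 > SKU-103/second 8 > SKU-121/second 7.
Fill SKU-125 first block (45 at 25) ; 110 left.
SKU-157/first (24): +40 ; 70 left.
SKU-125 second at 18: fill all 60 ; 10 left.
SKU-103 first at 17: only 10 left, fill 10.
Total = 25×45 + 24×40 + 18×60 + 17×10 = 3335.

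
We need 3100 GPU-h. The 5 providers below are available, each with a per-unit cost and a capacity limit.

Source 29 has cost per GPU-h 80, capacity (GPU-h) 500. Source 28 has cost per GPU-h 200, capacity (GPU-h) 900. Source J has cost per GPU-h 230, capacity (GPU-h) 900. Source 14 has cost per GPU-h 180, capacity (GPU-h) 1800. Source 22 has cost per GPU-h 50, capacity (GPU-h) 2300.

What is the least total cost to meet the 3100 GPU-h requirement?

Use providers in increasing cost order.
Source 22 at 50: take all 2300 GPU-h → 800 still needed.
Source 29 at 80: take all 500 GPU-h → 300 still needed.
Source 14 at 180: take 300 of its 1800 → requirement met.
Source 28, Source J: unused.
Cost = 2300×50 + 500×80 + 300×180 = 209000.

209000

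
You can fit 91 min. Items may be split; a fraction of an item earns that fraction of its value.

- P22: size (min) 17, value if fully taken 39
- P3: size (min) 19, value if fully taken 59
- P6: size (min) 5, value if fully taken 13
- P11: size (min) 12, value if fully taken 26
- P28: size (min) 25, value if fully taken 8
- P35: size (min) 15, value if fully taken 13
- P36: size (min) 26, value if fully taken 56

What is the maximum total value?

203.4

Best value per unit of size first: P3 59/19≈3.11, P6 13/5≈2.6, P22 39/17≈2.29, P11 26/12≈2.17, P36 56/26≈2.15, P35 13/15≈0.867, P28 8/25≈0.32.
All 19 min of P3 fit (value 59) → 72 remain.
P6: take in full, 5 min for value 13 → 67 left.
All 17 min of P22 fit (value 39) → 50 remain.
Take all of P11 (12 min, value 26) → 38 min left.
Take all of P36 (26 min, value 56) → 12 min left.
Fill the last 12 min with part of P35: 12/15 of it earns 10.4.
Total value = 203.4.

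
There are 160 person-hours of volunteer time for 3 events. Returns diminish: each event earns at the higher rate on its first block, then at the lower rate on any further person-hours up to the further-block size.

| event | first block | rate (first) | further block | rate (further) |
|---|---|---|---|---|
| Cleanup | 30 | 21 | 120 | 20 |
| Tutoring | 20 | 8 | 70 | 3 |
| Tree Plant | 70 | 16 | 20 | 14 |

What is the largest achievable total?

3190

Treat each block as its own option and order by rate: Cleanup/T1 21 > Cleanup/T2 20 > Tree Plant/T1 16 > Tree Plant/T2 14 > Tutoring/T1 8 > Tutoring/T2 3.
Fill Cleanup T1 block (30 at 21) → 130 left.
Cleanup T2 at 20: fill all 120 → 10 left.
Tree Plant T1 at 16: only 10 left, fill 10.
Total = 21×30 + 20×120 + 16×10 = 3190.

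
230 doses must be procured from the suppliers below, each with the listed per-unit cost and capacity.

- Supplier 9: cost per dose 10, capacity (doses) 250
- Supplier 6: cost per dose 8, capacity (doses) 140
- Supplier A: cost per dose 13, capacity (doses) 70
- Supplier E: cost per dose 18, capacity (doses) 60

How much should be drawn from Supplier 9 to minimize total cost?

90

Cheapest first:
Supplier 6 (8): use full 140 ; 90 doses to go.
Supplier 9 at 10: take 90 of its 250 ; requirement met.
Supplier A, Supplier E: unused.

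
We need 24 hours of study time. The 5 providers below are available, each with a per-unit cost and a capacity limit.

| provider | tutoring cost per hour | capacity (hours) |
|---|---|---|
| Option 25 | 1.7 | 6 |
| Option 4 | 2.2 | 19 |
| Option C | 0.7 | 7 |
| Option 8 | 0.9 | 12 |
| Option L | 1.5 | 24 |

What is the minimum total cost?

23.2

Cheapest first:
Option C at 0.7: take all 7 hours ; 17 still needed.
Option 8 (0.9): use full 12 ; 5 hours to go.
Take 5 from Option L at 1.5 to finish.
Option 25, Option 4: unused.
Cost = 7×0.7 + 12×0.9 + 5×1.5 = 23.2.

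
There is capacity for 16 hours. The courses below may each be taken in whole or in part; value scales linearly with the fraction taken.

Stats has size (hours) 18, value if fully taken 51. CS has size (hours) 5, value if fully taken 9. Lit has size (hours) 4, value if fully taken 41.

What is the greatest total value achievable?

Sort by value density: Lit 41/4≈10.2, Stats 51/18≈2.83, CS 9/5≈1.8.
All 4 hours of Lit fit (value 41) ; 12 remain.
Only 12 hours remain; take 12/18 of Stats for value 51×12/18 = 34.
Total value = 75.

75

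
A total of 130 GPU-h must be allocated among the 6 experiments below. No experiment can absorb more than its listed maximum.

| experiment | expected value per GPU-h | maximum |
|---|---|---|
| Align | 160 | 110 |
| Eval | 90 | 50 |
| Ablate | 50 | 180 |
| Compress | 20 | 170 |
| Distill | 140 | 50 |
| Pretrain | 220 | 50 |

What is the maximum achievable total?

Highest expected value per GPU-h first: Pretrain 220 > Align 160 > Distill 140 > Eval 90 > Ablate 50 > Compress 20.
Give Pretrain 50 to hit its cap of 50 → 80 left.
Align has room for 110 but only 80 remain, so it gets 80.
Total = 160×80 + 220×50 = 23800.

23800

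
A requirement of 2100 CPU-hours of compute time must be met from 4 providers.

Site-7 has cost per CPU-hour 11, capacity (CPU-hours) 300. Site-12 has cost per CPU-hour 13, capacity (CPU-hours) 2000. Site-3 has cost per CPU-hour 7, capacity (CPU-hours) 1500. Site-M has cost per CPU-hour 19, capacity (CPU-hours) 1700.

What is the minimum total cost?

Cheapest first:
Take 1500 from Site-3 at 7 ; need 600 more.
Site-7 (11): use full 300 ; 300 CPU-hours to go.
Site-12 (13): take the remaining 300 ; done.
Site-M: unused.
Cost = 1500×7 + 300×11 + 300×13 = 17700.

17700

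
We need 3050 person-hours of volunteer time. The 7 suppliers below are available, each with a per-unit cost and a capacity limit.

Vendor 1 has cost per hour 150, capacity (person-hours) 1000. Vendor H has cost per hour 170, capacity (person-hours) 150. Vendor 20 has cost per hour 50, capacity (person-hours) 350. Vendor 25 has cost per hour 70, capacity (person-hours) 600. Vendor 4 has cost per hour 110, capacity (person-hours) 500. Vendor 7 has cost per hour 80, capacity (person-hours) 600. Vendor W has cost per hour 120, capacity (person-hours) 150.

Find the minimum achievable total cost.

Cheapest first:
Vendor 20 (50): use full 350 — 2700 person-hours to go.
Vendor 25 (70): use full 600 — 2100 person-hours to go.
Take 600 from Vendor 7 at 80 — need 1500 more.
Vendor 4 at 110: take all 500 person-hours — 1000 still needed.
Take 150 from Vendor W at 120 — need 850 more.
Vendor 1 (150): take the remaining 850 — done.
Vendor H: unused.
Cost = 350×50 + 600×70 + 600×80 + 500×110 + 150×120 + 850×150 = 308000.

308000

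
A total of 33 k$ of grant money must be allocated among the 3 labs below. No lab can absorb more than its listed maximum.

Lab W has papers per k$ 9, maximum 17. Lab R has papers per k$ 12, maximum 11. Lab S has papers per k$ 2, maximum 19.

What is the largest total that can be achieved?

295

Rank by papers per k$: Lab R 12 > Lab W 9 > Lab S 2.
Lab R: +11 to 11 (cap) → 22 left.
Give Lab W 17 to hit its cap of 17 → 5 left.
Only 5 left; Lab S takes them to reach 5.
Total = 9×17 + 12×11 + 2×5 = 295.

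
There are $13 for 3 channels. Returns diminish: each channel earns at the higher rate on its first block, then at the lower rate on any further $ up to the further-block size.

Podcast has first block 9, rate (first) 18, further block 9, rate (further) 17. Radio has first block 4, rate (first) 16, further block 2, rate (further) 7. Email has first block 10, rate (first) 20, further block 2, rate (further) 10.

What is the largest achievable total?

Order all 6 blocks by rate: Email/T1 20 > Podcast/T1 18 > Podcast/T2 17 > Radio/T1 16 > Email/T2 10 > Radio/T2 7.
Email/T1 (20): +10 — 3 left.
Podcast T1 at 18: only 3 left, fill 3.
Total = 20×10 + 18×3 = 254.

254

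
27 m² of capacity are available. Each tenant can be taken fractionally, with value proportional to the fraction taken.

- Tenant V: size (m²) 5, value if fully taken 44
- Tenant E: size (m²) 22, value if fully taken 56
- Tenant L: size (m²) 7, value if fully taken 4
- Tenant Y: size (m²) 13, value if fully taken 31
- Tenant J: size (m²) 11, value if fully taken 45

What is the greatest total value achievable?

117

Best value per unit of size first: Tenant V 44/5≈8.8, Tenant J 45/11≈4.09, Tenant E 56/22≈2.55, Tenant Y 31/13≈2.38, Tenant L 4/7≈0.571.
Tenant V: take in full, 5 m² for value 44 — 22 left.
All 11 m² of Tenant J fit (value 45) — 11 remain.
Only 11 m² remain; take 11/22 of Tenant E for value 56×11/22 = 28.
Total value = 117.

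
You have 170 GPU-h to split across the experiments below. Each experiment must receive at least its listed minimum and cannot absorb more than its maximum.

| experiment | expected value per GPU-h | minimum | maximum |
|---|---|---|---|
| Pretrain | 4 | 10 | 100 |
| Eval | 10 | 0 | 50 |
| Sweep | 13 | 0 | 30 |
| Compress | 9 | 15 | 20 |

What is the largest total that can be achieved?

Meeting every minimum uses 10+0+0+15 = 25 GPU-h, leaving 145.
Order the experiments by expected value per GPU-h: Sweep 13 > Eval 10 > Compress 9 > Pretrain 4.
Sweep takes 30 more to reach its cap of 30 — 115 left.
Give Eval 50 more to hit its cap of 50 — 65 left.
Compress: +5 to 20 (cap) — 60 left.
Pretrain: +60 (room for 90) → 70. Pool exhausted.
Total = 4×70 + 10×50 + 13×30 + 9×20 = 1350.

1350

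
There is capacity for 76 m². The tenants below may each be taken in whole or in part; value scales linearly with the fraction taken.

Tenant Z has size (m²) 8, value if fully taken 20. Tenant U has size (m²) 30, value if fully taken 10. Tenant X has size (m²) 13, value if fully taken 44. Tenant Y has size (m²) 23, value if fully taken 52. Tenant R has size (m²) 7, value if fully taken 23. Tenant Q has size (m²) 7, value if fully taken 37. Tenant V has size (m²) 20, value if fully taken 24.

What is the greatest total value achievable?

Sort by value density: Tenant Q 37/7≈5.29, Tenant X 44/13≈3.38, Tenant R 23/7≈3.29, Tenant Z 20/8≈2.5, Tenant Y 52/23≈2.26, Tenant V 24/20≈1.2, Tenant U 10/30≈0.333.
Tenant Q: take in full, 7 m² for value 37 ; 69 left.
Tenant X: take in full, 13 m² for value 44 ; 56 left.
Take all of Tenant R (7 m², value 23) ; 49 m² left.
Tenant Z: take in full, 8 m² for value 20 ; 41 left.
Take all of Tenant Y (23 m², value 52) ; 18 m² left.
Fill the last 18 m² with part of Tenant V: 18/20 of it earns 21.6.
Total value = 197.6.

197.6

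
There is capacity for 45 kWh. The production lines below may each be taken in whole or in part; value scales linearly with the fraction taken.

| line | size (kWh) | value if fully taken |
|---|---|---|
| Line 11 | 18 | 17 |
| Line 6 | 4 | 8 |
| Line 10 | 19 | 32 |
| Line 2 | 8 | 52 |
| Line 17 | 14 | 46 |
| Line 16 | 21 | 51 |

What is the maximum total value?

Rank by value-to-size ratio: Line 2 52/8≈6.5, Line 17 46/14≈3.29, Line 16 51/21≈2.43, Line 6 8/4≈2, Line 10 32/19≈1.68, Line 11 17/18≈0.944.
Take all of Line 2 (8 kWh, value 52) — 37 kWh left.
Take all of Line 17 (14 kWh, value 46) — 23 kWh left.
All 21 kWh of Line 16 fit (value 51) — 2 remain.
Only 2 kWh remain; take 2/4 of Line 6 for value 8×2/4 = 4.
Total value = 153.

153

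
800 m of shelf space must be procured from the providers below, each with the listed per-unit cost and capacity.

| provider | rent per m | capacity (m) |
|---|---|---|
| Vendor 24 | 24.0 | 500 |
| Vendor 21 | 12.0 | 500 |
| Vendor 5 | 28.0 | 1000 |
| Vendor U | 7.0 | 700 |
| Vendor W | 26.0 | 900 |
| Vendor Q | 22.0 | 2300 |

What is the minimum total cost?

Use providers in increasing cost order.
Vendor U at 7.0: take all 700 m — 100 still needed.
Vendor 21 (12.0): take the remaining 100 — done.
Vendor Q, Vendor 24, Vendor W, Vendor 5: unused.
Cost = 700×7.0 + 100×12.0 = 6100.

6100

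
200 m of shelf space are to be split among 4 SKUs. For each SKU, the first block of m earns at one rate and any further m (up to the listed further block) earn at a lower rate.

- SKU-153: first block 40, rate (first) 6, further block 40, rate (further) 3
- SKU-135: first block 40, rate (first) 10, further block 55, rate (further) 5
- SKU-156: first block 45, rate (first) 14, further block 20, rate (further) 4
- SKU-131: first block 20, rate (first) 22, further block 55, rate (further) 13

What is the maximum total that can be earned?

Order all 8 blocks by rate: SKU-131/T1 22 > SKU-156/T1 14 > SKU-131/T2 13 > SKU-135/T1 10 > SKU-153/T1 6 > SKU-135/T2 5 > SKU-156/T2 4 > SKU-153/T2 3.
SKU-131 T1 at 22: fill all 20 → 180 left.
Fill SKU-156 T1 block (45 at 14) → 135 left.
SKU-131 T2 at 13: fill all 55 → 80 left.
SKU-135 T1 at 10: fill all 40 → 40 left.
SKU-153 T1 at 6: fill all 40 → 0 left.
Total = 22×20 + 14×45 + 13×55 + 10×40 + 6×40 = 2425.

2425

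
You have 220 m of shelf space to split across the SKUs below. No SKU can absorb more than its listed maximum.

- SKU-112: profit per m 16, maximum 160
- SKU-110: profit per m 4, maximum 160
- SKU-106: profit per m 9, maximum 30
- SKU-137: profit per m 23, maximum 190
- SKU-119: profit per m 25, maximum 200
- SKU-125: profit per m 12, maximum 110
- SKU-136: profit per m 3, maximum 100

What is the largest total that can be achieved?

5460

Order the SKUs by profit per m: SKU-119 25 > SKU-137 23 > SKU-112 16 > SKU-125 12 > SKU-106 9 > SKU-110 4 > SKU-136 3.
SKU-119 takes 200 to reach its cap of 200 — 20 left.
SKU-137 has room for 190 but only 20 remain, so it gets 20.
Total = 23×20 + 25×200 = 5460.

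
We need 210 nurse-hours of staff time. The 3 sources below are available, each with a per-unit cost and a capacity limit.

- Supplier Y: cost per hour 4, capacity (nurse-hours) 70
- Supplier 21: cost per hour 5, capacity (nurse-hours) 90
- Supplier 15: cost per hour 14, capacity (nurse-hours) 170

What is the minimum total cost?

Use sources in increasing cost order.
Supplier Y (4): use full 70 ; 140 nurse-hours to go.
Supplier 21 (5): use full 90 ; 50 nurse-hours to go.
Take 50 from Supplier 15 at 14 to finish.
Cost = 70×4 + 90×5 + 50×14 = 1430.

1430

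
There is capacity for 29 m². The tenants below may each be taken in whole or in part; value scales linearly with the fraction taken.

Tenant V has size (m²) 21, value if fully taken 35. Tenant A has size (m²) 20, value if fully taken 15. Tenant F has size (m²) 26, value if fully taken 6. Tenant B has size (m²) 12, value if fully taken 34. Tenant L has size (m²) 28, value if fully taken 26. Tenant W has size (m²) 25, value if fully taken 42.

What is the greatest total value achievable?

62.56

Rank by value-to-size ratio: Tenant B 34/12≈2.83, Tenant W 42/25≈1.68, Tenant V 35/21≈1.67, Tenant L 26/28≈0.929, Tenant A 15/20≈0.75, Tenant F 6/26≈0.231.
Take all of Tenant B (12 m², value 34) — 17 m² left.
Only 17 m² remain; take 17/25 of Tenant W for value 42×17/25 = 28.56.
Total value = 62.56.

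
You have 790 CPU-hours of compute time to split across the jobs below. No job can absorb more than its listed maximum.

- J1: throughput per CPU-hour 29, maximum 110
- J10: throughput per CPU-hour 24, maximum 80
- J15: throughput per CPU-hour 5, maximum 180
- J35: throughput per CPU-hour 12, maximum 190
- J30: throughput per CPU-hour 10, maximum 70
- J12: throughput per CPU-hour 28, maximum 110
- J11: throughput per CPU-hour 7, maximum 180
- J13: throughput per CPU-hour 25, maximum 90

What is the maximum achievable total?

Order the jobs by throughput per CPU-hour: J1 29 > J12 28 > J13 25 > J10 24 > J35 12 > J30 10 > J11 7 > J15 5.
J1: +110 to 110 (cap) ; 680 left.
J12: +110 to 110 (cap) ; 570 left.
J13 takes 90 to reach its cap of 90 ; 480 left.
J10 takes 80 to reach its cap of 80 ; 400 left.
J35: +190 to 190 (cap) ; 210 left.
J30 takes 70 to reach its cap of 70 ; 140 left.
J11 has room for 180 but only 140 remain, so it gets 140.
Total = 29×110 + 24×80 + 12×190 + 10×70 + 28×110 + 7×140 + 25×90 = 14400.

14400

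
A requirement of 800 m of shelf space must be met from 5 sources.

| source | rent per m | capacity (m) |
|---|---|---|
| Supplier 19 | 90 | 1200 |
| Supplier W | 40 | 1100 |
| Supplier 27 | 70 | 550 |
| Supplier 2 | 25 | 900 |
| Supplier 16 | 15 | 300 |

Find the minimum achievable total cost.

Fill from the cheapest source first.
Take 300 from Supplier 16 at 15 — need 500 more.
Take 500 from Supplier 2 at 25 to finish.
Supplier W, Supplier 27, Supplier 19: unused.
Cost = 300×15 + 500×25 = 17000.

17000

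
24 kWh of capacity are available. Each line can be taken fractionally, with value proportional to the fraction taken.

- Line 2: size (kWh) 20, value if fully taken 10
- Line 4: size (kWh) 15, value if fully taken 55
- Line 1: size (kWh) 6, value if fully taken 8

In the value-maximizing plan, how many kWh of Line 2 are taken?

Best value per unit of size first: Line 4 55/15≈3.67, Line 1 8/6≈1.33, Line 2 10/20≈0.5.
Line 4: take in full, 15 kWh for value 55 → 9 left.
All 6 kWh of Line 1 fit (value 8) → 3 remain.
3 kWh left: a 3/20 share of Line 2 gives 10×3/20 = 1.5.

3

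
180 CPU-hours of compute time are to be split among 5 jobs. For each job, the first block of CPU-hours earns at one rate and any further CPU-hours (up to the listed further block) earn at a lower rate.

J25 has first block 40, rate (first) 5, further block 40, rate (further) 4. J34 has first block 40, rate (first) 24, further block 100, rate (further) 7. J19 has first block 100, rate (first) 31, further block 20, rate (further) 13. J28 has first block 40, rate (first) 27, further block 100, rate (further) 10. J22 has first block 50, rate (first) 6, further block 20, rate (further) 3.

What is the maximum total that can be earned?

5140

Rank every tier by rate: J19/tier1 31 > J28/tier1 27 > J34/tier1 24 > J19/tier2 13 > J28/tier2 10 > J34/tier2 7 > J22/tier1 6 > J25/tier1 5 > J25/tier2 4 > J22/tier2 3.
J19/tier1 (31): +100 ; 80 left.
Fill J28 tier1 block (40 at 27) ; 40 left.
Fill J34 tier1 block (40 at 24) ; 0 left.
Total = 31×100 + 27×40 + 24×40 = 5140.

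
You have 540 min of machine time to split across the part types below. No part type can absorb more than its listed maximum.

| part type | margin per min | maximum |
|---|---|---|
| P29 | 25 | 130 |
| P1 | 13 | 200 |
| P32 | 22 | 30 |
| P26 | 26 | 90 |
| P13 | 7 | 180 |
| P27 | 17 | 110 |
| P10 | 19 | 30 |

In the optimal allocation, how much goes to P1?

150

Highest margin per min first: P26 26 > P29 25 > P32 22 > P10 19 > P27 17 > P1 13 > P13 7.
P26: +90 to 90 (cap) ; 450 left.
P29 takes 130 to reach its cap of 130 ; 320 left.
Give P32 30 to hit its cap of 30 ; 290 left.
Give P10 30 to hit its cap of 30 ; 260 left.
P27 takes 110 to reach its cap of 110 ; 150 left.
P1 has room for 200 but only 150 remain, so it gets 150.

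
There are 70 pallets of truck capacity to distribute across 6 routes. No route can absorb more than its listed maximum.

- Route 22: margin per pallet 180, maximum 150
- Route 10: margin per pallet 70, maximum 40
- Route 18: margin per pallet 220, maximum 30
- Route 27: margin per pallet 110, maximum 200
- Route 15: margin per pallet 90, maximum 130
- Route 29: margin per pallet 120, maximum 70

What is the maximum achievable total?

Rank by margin per pallet: Route 18 220 > Route 22 180 > Route 29 120 > Route 27 110 > Route 15 90 > Route 10 70.
Route 18 takes 30 to reach its cap of 30 — 40 left.
Route 22: +40 (room for 150) → 40. Pool exhausted.
Total = 180×40 + 220×30 = 13800.

13800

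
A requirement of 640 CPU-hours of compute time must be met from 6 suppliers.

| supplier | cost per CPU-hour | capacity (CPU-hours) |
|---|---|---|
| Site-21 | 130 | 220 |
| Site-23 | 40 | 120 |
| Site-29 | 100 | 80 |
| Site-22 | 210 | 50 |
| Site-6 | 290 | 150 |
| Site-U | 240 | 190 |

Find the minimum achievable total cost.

92700

Use suppliers in increasing cost order.
Site-23 at 40: take all 120 CPU-hours — 520 still needed.
Site-29 (100): use full 80 — 440 CPU-hours to go.
Take 220 from Site-21 at 130 — need 220 more.
Site-22 (210): use full 50 — 170 CPU-hours to go.
Take 170 from Site-U at 240 to finish.
Site-6: unused.
Cost = 120×40 + 80×100 + 220×130 + 50×210 + 170×240 = 92700.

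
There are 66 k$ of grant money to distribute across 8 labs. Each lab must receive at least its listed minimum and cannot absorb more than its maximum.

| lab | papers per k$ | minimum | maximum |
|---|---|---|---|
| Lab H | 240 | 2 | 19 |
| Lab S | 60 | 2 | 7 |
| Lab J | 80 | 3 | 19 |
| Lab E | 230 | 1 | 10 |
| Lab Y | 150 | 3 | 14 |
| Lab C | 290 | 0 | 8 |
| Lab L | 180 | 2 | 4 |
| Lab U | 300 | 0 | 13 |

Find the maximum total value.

15210

Meeting every minimum uses 2+2+3+1+3+0+2+0 = 13 k$, leaving 53.
Order the labs by papers per k$: Lab U 300 > Lab C 290 > Lab H 240 > Lab E 230 > Lab L 180 > Lab Y 150 > Lab J 80 > Lab S 60.
Lab U takes 13 more to reach its cap of 13 ; 40 left.
Lab C takes 8 more to reach its cap of 8 ; 32 left.
Lab H: +17 to 19 (cap) ; 15 left.
Give Lab E 9 more to hit its cap of 10 ; 6 left.
Lab L takes 2 more to reach its cap of 4 ; 4 left.
Lab Y has room for 11 more but only 4 remain, so it gets 7.
Total = 240×19 + 60×2 + 80×3 + 230×10 + 150×7 + 290×8 + 180×4 + 300×13 = 15210.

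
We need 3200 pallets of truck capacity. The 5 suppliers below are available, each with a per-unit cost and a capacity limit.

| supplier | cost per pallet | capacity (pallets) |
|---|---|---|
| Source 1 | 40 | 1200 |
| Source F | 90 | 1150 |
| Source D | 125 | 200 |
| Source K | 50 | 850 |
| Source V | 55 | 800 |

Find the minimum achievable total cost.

Cheapest first:
Source 1 at 40: take all 1200 pallets ; 2000 still needed.
Source K at 50: take all 850 pallets ; 1150 still needed.
Source V (55): use full 800 ; 350 pallets to go.
Source F (90): take the remaining 350 ; done.
Source D: unused.
Cost = 1200×40 + 850×50 + 800×55 + 350×90 = 166000.

166000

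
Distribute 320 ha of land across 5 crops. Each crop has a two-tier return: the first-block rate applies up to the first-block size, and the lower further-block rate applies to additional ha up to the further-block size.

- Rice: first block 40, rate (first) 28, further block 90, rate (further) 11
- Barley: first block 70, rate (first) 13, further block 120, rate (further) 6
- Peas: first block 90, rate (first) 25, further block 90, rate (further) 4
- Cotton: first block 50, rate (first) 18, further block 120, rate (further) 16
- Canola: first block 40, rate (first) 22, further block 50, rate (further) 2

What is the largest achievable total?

Treat each block as its own option and order by rate: Rice/first 28 > Peas/first 25 > Canola/first 22 > Cotton/first 18 > Cotton/second 16 > Barley/first 13 > Rice/second 11 > Barley/second 6 > Peas/second 4 > Canola/second 2.
Rice/first (28): +40 → 280 left.
Fill Peas first block (90 at 25) → 190 left.
Fill Canola first block (40 at 22) → 150 left.
Fill Cotton first block (50 at 18) → 100 left.
100 remain; put them into Cotton second at 16.
Total = 28×40 + 25×90 + 22×40 + 18×50 + 16×100 = 6750.

6750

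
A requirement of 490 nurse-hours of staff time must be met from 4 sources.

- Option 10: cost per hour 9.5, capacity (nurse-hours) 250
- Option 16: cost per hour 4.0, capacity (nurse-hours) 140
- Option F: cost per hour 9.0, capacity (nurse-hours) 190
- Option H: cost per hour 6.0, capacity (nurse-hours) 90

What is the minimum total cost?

3475

Use sources in increasing cost order.
Option 16 (4.0): use full 140 — 350 nurse-hours to go.
Option H at 6.0: take all 90 nurse-hours — 260 still needed.
Option F at 9.0: take all 190 nurse-hours — 70 still needed.
Option 10 (9.5): take the remaining 70 — done.
Cost = 140×4.0 + 90×6.0 + 190×9.0 + 70×9.5 = 3475.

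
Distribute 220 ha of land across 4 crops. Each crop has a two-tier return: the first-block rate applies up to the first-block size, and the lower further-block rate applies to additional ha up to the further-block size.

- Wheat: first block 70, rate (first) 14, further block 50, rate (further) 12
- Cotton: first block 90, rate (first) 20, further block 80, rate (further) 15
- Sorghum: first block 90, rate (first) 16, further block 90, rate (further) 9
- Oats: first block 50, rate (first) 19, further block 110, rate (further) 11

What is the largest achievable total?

4030

Treat each block as its own option and order by rate: Cotton/first 20 > Oats/first 19 > Sorghum/first 16 > Cotton/second 15 > Wheat/first 14 > Wheat/second 12 > Oats/second 11 > Sorghum/second 9.
Cotton/first (20): +90 — 130 left.
Oats/first (19): +50 — 80 left.
80 remain; put them into Sorghum first at 16.
Total = 20×90 + 19×50 + 16×80 = 4030.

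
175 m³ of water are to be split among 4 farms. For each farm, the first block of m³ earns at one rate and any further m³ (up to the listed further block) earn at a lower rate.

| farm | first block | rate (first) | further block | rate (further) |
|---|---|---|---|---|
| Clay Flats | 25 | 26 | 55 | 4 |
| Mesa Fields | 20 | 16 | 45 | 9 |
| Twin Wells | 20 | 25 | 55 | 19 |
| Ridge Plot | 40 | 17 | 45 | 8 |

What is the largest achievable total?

3330

Order all 8 blocks by rate: Clay Flats/tier1 26 > Twin Wells/tier1 25 > Twin Wells/tier2 19 > Ridge Plot/tier1 17 > Mesa Fields/tier1 16 > Mesa Fields/tier2 9 > Ridge Plot/tier2 8 > Clay Flats/tier2 4.
Clay Flats/tier1 (26): +25 — 150 left.
Twin Wells tier1 at 25: fill all 20 — 130 left.
Fill Twin Wells tier2 block (55 at 19) — 75 left.
Fill Ridge Plot tier1 block (40 at 17) — 35 left.
Mesa Fields/tier1 (16): +20 — 15 left.
15 remain; put them into Mesa Fields tier2 at 9.
Total = 26×25 + 25×20 + 19×55 + 17×40 + 16×20 + 9×15 = 3330.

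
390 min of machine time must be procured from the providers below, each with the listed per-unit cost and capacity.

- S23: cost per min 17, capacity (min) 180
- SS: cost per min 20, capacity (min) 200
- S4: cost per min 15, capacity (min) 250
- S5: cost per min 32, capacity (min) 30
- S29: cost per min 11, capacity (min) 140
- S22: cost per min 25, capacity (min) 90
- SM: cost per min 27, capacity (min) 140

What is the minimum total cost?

5290

Use providers in increasing cost order.
S29 at 11: take all 140 min ; 250 still needed.
Take 250 from S4 at 15 ; need 0 more.
S23, SS, S22, SM, S5: unused.
Cost = 140×11 + 250×15 = 5290.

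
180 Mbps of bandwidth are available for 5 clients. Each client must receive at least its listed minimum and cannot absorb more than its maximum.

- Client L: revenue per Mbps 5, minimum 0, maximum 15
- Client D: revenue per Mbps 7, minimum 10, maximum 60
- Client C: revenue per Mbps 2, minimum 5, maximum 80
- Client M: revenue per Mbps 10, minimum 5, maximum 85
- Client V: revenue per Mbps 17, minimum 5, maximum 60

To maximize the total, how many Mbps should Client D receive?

Meeting every minimum uses 0+10+5+5+5 = 25 Mbps, leaving 155.
Rank by revenue per Mbps: Client V 17 > Client M 10 > Client D 7 > Client L 5 > Client C 2.
Give Client V 55 more to hit its cap of 60 → 100 left.
Client M: +80 to 85 (cap) → 20 left.
Client D has room for 50 more but only 20 remain, so it gets 30.

30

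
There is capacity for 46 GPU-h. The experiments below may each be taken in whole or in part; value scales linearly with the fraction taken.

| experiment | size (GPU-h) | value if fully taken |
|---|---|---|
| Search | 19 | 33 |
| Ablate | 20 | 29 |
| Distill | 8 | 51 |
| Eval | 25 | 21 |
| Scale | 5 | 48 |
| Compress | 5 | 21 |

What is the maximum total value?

166.05

Rank by value-to-size ratio: Scale 48/5≈9.6, Distill 51/8≈6.38, Compress 21/5≈4.2, Search 33/19≈1.74, Ablate 29/20≈1.45, Eval 21/25≈0.84.
Take all of Scale (5 GPU-h, value 48) ; 41 GPU-h left.
All 8 GPU-h of Distill fit (value 51) ; 33 remain.
All 5 GPU-h of Compress fit (value 21) ; 28 remain.
Search: take in full, 19 GPU-h for value 33 ; 9 left.
9 GPU-h left: a 9/20 share of Ablate gives 29×9/20 = 13.05.
Total value = 166.05.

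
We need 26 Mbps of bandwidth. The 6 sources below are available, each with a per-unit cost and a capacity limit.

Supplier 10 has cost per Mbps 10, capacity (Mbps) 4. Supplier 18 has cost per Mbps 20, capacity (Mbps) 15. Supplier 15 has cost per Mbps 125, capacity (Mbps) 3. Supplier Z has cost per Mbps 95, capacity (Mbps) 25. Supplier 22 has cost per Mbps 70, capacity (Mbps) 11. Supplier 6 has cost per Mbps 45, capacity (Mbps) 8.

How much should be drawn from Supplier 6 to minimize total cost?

Cheapest first:
Supplier 10 (10): use full 4 ; 22 Mbps to go.
Supplier 18 (20): use full 15 ; 7 Mbps to go.
Supplier 6 (45): take the remaining 7 ; done.
Supplier 22, Supplier Z, Supplier 15: unused.

7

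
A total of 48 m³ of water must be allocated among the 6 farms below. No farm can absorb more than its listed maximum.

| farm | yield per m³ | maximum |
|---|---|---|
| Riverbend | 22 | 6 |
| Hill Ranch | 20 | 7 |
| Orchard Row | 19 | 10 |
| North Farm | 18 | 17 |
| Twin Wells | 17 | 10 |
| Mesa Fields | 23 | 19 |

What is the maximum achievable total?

1007

Rank by yield per m³: Mesa Fields 23 > Riverbend 22 > Hill Ranch 20 > Orchard Row 19 > North Farm 18 > Twin Wells 17.
Mesa Fields takes 19 to reach its cap of 19 ; 29 left.
Riverbend: +6 to 6 (cap) ; 23 left.
Give Hill Ranch 7 to hit its cap of 7 ; 16 left.
Orchard Row takes 10 to reach its cap of 10 ; 6 left.
North Farm has room for 17 but only 6 remain, so it gets 6.
Total = 22×6 + 20×7 + 19×10 + 18×6 + 23×19 = 1007.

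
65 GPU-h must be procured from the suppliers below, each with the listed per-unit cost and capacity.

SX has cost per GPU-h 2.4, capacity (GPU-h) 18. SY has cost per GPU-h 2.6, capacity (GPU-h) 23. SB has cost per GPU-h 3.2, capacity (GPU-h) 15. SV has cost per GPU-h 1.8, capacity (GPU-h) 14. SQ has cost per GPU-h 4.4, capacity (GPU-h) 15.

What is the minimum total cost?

Fill from the cheapest supplier first.
Take 14 from SV at 1.8 → need 51 more.
Take 18 from SX at 2.4 → need 33 more.
SY at 2.6: take all 23 GPU-h → 10 still needed.
Take 10 from SB at 3.2 to finish.
SQ: unused.
Cost = 14×1.8 + 18×2.4 + 23×2.6 + 10×3.2 = 160.2.

160.2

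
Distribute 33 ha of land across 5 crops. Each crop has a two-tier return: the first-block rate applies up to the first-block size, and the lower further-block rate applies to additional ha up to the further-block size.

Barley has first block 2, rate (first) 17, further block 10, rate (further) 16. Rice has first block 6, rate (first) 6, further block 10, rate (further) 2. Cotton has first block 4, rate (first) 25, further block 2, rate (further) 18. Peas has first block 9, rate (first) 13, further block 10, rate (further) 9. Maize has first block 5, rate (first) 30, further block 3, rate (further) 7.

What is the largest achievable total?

Order all 10 blocks by rate: Maize/T1 30 > Cotton/T1 25 > Cotton/T2 18 > Barley/T1 17 > Barley/T2 16 > Peas/T1 13 > Peas/T2 9 > Maize/T2 7 > Rice/T1 6 > Rice/T2 2.
Fill Maize T1 block (5 at 30) ; 28 left.
Cotton/T1 (25): +4 ; 24 left.
Cotton T2 at 18: fill all 2 ; 22 left.
Fill Barley T1 block (2 at 17) ; 20 left.
Barley T2 at 16: fill all 10 ; 10 left.
Peas T1 at 13: fill all 9 ; 1 left.
Peas T2 at 9: only 1 left, fill 1.
Total = 30×5 + 25×4 + 18×2 + 17×2 + 16×10 + 13×9 + 9×1 = 606.

606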